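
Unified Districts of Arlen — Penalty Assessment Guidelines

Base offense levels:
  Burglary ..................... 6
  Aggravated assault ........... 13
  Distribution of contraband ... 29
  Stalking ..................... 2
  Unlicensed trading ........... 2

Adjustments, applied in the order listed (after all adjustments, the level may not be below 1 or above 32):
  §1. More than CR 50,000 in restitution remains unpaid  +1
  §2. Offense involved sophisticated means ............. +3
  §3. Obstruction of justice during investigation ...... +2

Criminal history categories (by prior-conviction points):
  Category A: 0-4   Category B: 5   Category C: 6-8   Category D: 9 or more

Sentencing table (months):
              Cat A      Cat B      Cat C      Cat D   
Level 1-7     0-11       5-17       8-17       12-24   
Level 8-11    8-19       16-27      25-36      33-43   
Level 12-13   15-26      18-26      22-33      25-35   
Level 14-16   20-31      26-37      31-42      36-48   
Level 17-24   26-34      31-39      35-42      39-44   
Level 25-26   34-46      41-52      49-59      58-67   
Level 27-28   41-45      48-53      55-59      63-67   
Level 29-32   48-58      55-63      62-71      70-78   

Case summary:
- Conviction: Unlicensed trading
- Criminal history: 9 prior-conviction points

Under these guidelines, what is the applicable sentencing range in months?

Base offense level for unlicensed trading: 2.
Final offense level: 2.
Criminal history: 9 prior points → Category D (9+).
Level 2 falls in the 1-7 band.
Grid: Level 1-7 × Category D = 12-24 months.

12-24 months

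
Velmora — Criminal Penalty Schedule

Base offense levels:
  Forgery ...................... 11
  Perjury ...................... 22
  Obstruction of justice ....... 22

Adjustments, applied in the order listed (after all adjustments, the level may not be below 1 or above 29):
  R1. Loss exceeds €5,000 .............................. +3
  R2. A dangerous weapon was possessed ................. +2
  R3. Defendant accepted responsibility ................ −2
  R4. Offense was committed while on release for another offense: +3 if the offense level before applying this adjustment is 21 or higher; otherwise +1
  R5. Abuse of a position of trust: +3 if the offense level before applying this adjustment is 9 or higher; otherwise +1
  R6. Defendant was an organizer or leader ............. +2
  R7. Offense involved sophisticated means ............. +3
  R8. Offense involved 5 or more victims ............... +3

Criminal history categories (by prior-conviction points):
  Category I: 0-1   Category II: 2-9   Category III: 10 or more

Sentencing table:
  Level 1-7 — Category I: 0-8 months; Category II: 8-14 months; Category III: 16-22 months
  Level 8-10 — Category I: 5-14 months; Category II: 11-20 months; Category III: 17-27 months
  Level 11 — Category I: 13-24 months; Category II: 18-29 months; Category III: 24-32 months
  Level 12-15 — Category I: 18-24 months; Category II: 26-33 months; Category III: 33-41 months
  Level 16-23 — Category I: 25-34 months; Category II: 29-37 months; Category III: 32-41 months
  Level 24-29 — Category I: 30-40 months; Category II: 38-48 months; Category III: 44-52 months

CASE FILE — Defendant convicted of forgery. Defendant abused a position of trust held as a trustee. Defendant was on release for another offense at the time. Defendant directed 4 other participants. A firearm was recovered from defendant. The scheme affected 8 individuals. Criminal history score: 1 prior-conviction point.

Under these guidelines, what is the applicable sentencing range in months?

25-34 months

Base offense level for forgery: 11.
R2 applies: 11 + 2 = 13.
R4 applies (level before this adjustment is 13 < 21, so +1): 13 + 1 = 14.
R5 applies (level before this adjustment is 14 ≥ 9, so +3): 14 + 3 = 17.
R6 applies: 17 + 2 = 19.
R8 applies: 19 + 3 = 22.
Final offense level: 22.
Criminal history: 1 prior point → Category I (0-1).
Level 22 falls in the 16-23 band.
Grid: Level 16-23 × Category I = 25-34 months.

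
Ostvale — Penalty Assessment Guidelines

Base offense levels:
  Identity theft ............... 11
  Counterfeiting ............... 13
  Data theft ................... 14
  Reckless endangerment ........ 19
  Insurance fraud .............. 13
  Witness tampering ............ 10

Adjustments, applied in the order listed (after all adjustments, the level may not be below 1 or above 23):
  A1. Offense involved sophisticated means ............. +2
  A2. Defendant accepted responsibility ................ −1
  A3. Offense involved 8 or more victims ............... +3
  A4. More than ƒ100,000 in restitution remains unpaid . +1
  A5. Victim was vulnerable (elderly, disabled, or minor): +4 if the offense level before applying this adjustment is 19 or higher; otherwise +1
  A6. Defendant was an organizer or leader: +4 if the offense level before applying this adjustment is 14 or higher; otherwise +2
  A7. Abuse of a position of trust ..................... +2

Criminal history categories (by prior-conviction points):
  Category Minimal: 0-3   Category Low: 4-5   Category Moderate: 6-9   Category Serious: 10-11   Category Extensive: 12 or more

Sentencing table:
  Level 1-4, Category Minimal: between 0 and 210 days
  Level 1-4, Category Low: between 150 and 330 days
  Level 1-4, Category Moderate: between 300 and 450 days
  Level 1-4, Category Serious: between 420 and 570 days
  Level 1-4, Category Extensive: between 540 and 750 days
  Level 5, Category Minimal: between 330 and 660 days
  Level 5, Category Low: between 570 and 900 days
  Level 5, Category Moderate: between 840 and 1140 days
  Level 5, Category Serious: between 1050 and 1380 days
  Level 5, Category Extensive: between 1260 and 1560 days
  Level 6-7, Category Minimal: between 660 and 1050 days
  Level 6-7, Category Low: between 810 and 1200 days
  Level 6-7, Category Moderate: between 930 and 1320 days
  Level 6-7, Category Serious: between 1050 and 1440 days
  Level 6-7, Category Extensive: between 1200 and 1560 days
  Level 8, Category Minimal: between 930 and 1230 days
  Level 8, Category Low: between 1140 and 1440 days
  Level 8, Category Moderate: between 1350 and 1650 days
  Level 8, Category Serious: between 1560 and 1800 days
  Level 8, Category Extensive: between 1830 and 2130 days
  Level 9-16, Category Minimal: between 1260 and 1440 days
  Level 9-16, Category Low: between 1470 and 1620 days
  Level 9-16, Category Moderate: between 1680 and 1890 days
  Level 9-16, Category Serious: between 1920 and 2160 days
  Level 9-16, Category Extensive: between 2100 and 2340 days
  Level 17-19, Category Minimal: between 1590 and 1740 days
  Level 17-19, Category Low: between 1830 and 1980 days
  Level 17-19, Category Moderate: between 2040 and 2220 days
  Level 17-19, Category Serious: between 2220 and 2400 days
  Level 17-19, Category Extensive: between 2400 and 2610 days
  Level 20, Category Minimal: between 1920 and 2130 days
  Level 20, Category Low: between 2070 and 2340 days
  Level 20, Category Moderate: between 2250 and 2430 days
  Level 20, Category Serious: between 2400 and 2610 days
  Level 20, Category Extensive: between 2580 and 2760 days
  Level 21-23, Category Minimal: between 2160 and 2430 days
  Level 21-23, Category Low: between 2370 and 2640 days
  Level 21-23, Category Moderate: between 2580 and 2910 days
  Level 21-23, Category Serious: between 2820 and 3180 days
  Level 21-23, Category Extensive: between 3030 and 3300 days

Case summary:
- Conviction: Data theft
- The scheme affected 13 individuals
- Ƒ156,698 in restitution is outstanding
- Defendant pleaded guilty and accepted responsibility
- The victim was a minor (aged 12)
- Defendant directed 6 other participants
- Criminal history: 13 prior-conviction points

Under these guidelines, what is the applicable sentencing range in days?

3030-3300 days

Base offense level for data theft: 14.
A2 applies: 14 − 1 = 13.
A3 applies: 13 + 3 = 16.
A4 applies: 16 + 1 = 17.
A5 applies (level before this adjustment is 17 < 19, so +1): 17 + 1 = 18.
A6 applies (level before this adjustment is 18 ≥ 14, so +4): 18 + 4 = 22.
Final offense level: 22.
Criminal history: 13 prior points → Category Extensive (12+).
Level 22 falls in the 21-23 band.
Grid: Level 21-23 × Category Extensive = 3030-3300 days.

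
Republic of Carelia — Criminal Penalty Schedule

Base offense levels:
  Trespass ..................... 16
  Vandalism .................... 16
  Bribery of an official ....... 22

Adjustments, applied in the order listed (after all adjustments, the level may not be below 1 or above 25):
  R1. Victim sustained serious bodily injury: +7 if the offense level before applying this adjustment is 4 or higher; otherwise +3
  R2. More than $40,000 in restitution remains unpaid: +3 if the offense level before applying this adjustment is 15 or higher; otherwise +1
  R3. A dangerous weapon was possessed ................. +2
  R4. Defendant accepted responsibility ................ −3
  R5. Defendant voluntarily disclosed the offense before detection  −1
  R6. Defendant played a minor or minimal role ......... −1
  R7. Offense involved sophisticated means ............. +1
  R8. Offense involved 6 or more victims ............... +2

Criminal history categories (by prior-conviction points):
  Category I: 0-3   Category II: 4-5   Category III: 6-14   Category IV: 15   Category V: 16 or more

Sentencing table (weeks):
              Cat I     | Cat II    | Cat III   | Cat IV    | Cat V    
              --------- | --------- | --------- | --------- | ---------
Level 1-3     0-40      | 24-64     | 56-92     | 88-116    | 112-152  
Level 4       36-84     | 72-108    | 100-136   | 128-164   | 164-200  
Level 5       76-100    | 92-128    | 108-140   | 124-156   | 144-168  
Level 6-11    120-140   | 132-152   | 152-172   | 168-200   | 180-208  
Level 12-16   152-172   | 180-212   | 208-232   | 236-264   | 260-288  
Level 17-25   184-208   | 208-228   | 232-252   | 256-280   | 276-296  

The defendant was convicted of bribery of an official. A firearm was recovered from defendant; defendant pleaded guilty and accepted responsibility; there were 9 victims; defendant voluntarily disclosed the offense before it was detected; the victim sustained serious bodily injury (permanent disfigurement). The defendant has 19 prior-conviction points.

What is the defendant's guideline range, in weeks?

Base offense level for bribery of an official: 22.
R1 applies (level before this adjustment is 22 ≥ 4, so +7): 22 + 7 = 29.
R3 applies: 29 + 2 = 31.
R4 applies: 31 − 3 = 28.
R5 applies: 28 − 1 = 27.
R6 does not apply.
R8 applies: 27 + 2 = 29.
Level 29 exceeds the maximum of 25; capped at 25.
Final offense level: 25.
Criminal history: 19 prior points → Category V (16+).
Level 25 falls in the 17-25 band.
Grid: Level 17-25 × Category V = 276-296 weeks.

276-296 weeks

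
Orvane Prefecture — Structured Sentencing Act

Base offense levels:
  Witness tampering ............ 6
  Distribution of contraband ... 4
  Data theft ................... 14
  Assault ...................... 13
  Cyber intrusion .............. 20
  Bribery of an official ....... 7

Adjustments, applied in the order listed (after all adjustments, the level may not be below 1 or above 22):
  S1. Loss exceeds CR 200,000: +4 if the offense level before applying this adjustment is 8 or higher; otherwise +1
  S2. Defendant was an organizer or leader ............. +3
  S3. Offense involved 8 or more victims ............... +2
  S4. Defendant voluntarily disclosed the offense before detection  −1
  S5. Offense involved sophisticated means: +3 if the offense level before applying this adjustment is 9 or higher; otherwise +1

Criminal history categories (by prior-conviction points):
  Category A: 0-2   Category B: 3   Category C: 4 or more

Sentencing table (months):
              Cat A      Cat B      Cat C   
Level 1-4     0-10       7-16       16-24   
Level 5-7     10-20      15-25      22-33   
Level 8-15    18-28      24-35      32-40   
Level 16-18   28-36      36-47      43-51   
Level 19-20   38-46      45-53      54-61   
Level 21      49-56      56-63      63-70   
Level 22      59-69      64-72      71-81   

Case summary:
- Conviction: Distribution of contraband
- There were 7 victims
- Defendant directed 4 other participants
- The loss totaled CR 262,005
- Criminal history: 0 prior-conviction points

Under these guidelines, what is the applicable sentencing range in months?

18-28 months

Base offense level for distribution of contraband: 4.
S1 applies (level before this adjustment is 4 < 8, so +1): 4 + 1 = 5.
S2 applies: 5 + 3 = 8.
Final offense level: 8.
Criminal history: 0 prior points → Category A (0-2).
Level 8 falls in the 8-15 band.
Grid: Level 8-15 × Category A = 18-28 months.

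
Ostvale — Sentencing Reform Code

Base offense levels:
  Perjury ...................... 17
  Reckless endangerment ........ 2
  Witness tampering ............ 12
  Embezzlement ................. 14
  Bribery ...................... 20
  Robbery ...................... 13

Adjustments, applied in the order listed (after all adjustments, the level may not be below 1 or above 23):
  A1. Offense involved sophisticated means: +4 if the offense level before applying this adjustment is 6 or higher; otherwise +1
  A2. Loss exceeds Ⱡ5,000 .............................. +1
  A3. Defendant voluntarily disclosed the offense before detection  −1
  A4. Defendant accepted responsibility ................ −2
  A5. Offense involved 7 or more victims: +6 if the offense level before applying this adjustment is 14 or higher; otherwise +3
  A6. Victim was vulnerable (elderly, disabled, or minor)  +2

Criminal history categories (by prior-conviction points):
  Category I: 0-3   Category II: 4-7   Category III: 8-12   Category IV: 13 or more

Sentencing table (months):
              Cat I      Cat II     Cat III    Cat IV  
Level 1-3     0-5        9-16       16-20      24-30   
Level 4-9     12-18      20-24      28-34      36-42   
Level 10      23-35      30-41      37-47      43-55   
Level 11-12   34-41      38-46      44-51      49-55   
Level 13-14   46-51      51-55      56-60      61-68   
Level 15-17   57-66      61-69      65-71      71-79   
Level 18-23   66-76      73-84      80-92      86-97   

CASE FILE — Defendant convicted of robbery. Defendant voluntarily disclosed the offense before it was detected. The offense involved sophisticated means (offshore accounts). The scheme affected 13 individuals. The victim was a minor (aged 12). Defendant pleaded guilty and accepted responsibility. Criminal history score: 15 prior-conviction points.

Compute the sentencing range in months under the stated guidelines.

86-97 months

Base offense level for robbery: 13.
A1 applies (level before this adjustment is 13 ≥ 6, so +4): 13 + 4 = 17.
A2 does not apply.
A3 applies: 17 − 1 = 16.
A4 applies: 16 − 2 = 14.
A5 applies (level before this adjustment is 14 ≥ 14, so +6): 14 + 6 = 20.
A6 applies: 20 + 2 = 22.
Final offense level: 22.
Criminal history: 15 prior points → Category IV (13+).
Level 22 falls in the 18-23 band.
Grid: Level 18-23 × Category IV = 86-97 months.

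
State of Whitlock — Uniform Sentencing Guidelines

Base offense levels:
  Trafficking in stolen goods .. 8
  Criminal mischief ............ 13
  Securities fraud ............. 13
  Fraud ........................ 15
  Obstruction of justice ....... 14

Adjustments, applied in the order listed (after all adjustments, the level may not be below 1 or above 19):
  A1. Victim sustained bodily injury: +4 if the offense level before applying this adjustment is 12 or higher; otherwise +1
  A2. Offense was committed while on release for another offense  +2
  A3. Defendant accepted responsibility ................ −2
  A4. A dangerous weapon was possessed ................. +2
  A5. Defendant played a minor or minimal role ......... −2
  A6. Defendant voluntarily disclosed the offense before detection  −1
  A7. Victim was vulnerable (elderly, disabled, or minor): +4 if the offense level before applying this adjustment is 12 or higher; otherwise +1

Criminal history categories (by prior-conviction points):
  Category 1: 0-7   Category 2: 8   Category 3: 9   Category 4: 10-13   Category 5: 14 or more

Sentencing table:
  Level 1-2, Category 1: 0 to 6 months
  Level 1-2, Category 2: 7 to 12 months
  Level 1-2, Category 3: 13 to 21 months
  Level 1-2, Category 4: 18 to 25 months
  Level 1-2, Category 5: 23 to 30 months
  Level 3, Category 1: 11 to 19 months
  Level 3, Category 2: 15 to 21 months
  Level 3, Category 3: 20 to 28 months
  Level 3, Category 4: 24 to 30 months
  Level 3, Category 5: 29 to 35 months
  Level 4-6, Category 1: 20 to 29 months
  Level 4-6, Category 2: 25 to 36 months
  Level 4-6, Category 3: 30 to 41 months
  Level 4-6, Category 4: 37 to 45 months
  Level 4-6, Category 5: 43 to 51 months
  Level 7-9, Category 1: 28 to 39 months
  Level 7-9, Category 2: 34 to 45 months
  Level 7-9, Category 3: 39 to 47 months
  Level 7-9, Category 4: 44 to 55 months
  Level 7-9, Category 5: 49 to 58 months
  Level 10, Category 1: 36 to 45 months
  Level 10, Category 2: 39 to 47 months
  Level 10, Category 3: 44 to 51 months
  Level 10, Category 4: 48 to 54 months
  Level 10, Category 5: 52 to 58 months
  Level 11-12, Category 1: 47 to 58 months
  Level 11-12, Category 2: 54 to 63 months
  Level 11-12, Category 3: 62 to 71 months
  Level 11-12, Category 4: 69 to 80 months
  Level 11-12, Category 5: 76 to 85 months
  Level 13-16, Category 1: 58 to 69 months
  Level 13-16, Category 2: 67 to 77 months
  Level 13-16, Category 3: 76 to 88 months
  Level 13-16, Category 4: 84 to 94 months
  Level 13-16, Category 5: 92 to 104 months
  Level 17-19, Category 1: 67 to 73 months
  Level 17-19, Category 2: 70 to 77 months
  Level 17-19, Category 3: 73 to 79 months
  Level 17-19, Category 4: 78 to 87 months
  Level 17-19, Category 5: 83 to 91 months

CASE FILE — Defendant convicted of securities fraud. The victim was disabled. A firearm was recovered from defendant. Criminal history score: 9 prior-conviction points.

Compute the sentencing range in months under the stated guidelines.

Base offense level for securities fraud: 13.
A1 does not apply.
A2 does not apply.
A3 does not apply.
A4 applies: 13 + 2 = 15.
A5 does not apply.
A6 does not apply.
A7 applies (level before this adjustment is 15 ≥ 12, so +4): 15 + 4 = 19.
Final offense level: 19.
Criminal history: 9 prior points → Category 3 (9).
Level 19 falls in the 17-19 band.
Grid: Level 17-19 × Category 3 = 73-79 months.

73-79 months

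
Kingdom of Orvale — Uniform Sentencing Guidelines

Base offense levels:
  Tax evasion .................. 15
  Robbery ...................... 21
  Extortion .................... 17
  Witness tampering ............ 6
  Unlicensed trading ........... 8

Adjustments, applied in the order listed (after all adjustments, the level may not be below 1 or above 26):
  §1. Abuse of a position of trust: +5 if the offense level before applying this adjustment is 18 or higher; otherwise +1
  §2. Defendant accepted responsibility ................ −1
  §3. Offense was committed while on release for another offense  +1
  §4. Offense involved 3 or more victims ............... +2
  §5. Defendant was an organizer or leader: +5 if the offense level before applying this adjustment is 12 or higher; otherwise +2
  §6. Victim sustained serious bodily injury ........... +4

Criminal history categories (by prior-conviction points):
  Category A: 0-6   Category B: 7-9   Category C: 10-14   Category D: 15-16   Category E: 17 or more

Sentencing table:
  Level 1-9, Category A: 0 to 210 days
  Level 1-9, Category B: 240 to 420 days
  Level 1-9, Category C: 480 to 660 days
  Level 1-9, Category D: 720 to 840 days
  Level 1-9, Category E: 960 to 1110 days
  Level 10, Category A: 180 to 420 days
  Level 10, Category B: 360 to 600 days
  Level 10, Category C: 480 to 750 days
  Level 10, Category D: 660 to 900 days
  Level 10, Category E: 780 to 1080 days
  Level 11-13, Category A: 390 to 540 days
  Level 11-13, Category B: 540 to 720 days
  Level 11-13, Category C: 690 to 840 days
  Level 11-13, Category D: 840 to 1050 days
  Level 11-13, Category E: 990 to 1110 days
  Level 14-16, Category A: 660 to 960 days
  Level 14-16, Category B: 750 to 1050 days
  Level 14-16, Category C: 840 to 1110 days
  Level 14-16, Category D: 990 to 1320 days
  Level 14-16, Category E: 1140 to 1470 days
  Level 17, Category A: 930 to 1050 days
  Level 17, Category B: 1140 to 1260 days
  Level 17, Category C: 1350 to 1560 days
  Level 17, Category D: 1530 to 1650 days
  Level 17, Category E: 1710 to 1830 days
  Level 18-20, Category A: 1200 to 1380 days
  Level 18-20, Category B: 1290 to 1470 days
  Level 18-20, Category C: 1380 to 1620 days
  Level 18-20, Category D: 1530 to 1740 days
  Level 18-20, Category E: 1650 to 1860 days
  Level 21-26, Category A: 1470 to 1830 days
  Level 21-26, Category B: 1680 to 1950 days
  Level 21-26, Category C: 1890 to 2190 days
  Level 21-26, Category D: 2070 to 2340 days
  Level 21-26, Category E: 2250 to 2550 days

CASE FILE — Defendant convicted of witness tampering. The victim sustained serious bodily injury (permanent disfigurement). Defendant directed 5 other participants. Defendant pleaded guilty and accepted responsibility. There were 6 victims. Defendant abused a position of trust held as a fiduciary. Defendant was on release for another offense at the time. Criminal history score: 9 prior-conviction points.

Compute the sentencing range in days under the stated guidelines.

Base offense level for witness tampering: 6.
§1 applies (level before this adjustment is 6 < 18, so +1): 6 + 1 = 7.
§2 applies: 7 − 1 = 6.
§3 applies: 6 + 1 = 7.
§4 applies: 7 + 2 = 9.
§5 applies (level before this adjustment is 9 < 12, so +2): 9 + 2 = 11.
§6 applies: 11 + 4 = 15.
Final offense level: 15.
Criminal history: 9 prior points → Category B (7-9).
Level 15 falls in the 14-16 band.
Grid: Level 14-16 × Category B = 750-1050 days.

750-1050 days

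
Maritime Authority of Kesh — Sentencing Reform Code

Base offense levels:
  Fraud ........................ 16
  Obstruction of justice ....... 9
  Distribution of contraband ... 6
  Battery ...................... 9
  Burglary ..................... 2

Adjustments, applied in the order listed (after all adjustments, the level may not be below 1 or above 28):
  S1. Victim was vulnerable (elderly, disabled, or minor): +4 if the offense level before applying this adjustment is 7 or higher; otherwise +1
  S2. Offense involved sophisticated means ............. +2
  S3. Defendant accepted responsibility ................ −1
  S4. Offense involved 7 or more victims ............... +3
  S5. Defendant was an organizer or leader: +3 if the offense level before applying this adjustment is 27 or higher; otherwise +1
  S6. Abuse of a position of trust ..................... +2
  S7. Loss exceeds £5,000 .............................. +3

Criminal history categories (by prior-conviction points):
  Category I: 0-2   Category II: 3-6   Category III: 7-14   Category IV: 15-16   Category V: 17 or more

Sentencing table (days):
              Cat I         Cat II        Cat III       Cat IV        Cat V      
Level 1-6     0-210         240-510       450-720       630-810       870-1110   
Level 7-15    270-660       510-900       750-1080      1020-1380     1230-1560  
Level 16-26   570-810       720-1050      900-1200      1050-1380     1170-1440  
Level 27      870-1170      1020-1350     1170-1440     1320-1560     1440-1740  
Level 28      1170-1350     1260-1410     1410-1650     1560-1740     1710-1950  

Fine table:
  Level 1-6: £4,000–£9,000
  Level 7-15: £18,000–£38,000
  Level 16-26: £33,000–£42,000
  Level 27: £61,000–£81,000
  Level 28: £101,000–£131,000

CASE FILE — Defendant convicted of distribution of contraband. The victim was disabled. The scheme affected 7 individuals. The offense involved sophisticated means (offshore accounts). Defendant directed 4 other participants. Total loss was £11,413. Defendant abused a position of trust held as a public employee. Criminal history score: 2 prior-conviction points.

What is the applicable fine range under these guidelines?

Base offense level for distribution of contraband: 6.
S1 applies (level before this adjustment is 6 < 7, so +1): 6 + 1 = 7.
S2 applies: 7 + 2 = 9.
S4 applies: 9 + 3 = 12.
S5 applies (level before this adjustment is 12 < 27, so +1): 12 + 1 = 13.
S6 applies: 13 + 2 = 15.
S7 applies: 15 + 3 = 18.
Final offense level: 18.
Level 18 falls in the 16-26 band.
Fine table: Level 16-26 → £33,000–£42,000.

£33,000–£42,000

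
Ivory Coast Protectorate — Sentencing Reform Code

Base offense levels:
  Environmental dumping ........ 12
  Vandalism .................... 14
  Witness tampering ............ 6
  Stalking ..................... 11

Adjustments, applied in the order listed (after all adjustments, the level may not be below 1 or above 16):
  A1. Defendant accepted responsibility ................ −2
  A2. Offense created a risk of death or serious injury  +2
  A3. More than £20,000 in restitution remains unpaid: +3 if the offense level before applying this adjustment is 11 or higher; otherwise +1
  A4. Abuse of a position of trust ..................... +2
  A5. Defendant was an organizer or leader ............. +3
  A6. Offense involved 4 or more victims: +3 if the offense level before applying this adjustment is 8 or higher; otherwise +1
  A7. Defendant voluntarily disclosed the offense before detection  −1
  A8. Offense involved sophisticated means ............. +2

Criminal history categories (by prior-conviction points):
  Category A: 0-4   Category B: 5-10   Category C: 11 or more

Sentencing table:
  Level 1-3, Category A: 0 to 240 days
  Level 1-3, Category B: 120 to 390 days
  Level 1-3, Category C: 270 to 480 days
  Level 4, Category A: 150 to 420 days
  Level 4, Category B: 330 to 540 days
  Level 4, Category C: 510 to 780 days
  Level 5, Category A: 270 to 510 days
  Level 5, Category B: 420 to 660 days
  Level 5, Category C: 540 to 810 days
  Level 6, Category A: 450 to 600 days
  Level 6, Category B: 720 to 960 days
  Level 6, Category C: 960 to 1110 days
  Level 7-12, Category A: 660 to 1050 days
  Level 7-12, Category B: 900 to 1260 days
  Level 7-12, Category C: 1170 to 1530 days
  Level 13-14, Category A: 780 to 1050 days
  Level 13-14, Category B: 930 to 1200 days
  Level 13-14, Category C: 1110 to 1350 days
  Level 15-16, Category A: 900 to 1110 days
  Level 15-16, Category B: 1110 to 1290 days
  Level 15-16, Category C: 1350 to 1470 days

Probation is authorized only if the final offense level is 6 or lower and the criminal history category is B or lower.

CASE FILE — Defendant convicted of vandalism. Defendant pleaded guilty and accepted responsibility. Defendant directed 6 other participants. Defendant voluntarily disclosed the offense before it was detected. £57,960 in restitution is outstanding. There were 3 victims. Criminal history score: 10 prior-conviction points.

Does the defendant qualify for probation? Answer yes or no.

No

Base offense level for vandalism: 14.
A1 applies: 14 − 2 = 12.
A3 applies (level before this adjustment is 12 ≥ 11, so +3): 12 + 3 = 15.
A5 applies: 15 + 3 = 18.
A7 applies: 18 − 1 = 17.
Level 17 exceeds the maximum of 16; capped at 16.
Final offense level: 16.
Criminal history: 10 prior points → Category B (5-10).
Level 16 falls in the 15-16 band.
Grid: Level 15-16 × Category B = 1110-1290 days.
Probation check: level 16 > 6 and category B ≤ B → not eligible.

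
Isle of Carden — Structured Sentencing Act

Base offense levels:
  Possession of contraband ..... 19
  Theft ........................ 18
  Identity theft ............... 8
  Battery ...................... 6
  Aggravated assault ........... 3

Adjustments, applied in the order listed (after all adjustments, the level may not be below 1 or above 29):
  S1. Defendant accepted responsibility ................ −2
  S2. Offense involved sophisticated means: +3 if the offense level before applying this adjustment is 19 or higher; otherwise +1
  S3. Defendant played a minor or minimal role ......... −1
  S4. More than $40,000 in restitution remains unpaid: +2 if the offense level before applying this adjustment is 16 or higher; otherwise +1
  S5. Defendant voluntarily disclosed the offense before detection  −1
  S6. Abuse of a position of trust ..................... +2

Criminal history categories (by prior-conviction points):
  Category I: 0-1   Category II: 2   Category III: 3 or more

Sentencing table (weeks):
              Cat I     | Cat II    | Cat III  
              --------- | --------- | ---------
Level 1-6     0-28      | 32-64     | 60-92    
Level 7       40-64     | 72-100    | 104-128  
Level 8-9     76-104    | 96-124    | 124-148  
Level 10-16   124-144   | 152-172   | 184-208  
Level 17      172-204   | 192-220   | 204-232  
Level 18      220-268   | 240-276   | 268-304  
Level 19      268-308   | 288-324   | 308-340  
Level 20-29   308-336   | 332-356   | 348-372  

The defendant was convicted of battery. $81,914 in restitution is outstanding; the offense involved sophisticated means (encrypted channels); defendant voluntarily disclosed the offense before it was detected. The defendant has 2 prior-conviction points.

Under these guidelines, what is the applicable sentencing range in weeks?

Base offense level for battery: 6.
S1 does not apply.
S2 applies (level before this adjustment is 6 < 19, so +1): 6 + 1 = 7.
S4 applies (level before this adjustment is 7 < 16, so +1): 7 + 1 = 8.
S5 applies: 8 − 1 = 7.
Final offense level: 7.
Criminal history: 2 prior points → Category II (2).
Level 7 falls in the 7 band.
Grid: Level 7 × Category II = 72-100 weeks.

72-100 weeks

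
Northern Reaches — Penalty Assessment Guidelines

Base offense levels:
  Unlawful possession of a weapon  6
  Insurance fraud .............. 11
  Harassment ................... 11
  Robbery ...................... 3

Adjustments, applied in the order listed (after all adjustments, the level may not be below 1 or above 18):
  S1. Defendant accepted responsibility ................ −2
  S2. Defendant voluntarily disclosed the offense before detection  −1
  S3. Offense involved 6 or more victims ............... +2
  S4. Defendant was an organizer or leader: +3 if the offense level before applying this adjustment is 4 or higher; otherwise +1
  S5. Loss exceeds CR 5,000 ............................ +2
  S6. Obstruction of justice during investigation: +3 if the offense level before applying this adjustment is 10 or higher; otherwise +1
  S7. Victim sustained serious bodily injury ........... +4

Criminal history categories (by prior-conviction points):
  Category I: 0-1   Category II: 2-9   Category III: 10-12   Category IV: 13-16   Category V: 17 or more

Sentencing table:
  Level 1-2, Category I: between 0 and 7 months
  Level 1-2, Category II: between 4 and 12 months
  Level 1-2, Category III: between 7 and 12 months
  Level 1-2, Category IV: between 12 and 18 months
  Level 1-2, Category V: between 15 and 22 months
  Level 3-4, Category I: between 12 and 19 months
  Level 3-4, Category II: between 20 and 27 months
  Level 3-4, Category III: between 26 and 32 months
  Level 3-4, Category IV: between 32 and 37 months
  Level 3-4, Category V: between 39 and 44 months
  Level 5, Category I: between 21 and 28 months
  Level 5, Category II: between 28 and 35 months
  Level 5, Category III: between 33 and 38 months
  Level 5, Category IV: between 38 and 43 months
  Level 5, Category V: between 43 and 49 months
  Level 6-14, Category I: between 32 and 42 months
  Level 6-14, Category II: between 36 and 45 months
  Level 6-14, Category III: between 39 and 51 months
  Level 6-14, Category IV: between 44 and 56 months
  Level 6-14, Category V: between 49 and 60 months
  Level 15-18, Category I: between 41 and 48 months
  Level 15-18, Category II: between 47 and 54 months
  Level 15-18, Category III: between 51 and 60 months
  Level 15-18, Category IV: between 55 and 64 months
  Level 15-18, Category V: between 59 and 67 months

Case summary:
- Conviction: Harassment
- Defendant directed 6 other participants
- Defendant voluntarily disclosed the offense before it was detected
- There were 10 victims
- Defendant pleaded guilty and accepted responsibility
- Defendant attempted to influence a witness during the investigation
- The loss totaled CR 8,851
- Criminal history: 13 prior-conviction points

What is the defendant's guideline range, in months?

Base offense level for harassment: 11.
S1 applies: 11 − 2 = 9.
S2 applies: 9 − 1 = 8.
S3 applies: 8 + 2 = 10.
S4 applies (level before this adjustment is 10 ≥ 4, so +3): 10 + 3 = 13.
S5 applies: 13 + 2 = 15.
S6 applies (level before this adjustment is 15 ≥ 10, so +3): 15 + 3 = 18.
Final offense level: 18.
Criminal history: 13 prior points → Category IV (13-16).
Level 18 falls in the 15-18 band.
Grid: Level 15-18 × Category IV = 55-64 months.

55-64 months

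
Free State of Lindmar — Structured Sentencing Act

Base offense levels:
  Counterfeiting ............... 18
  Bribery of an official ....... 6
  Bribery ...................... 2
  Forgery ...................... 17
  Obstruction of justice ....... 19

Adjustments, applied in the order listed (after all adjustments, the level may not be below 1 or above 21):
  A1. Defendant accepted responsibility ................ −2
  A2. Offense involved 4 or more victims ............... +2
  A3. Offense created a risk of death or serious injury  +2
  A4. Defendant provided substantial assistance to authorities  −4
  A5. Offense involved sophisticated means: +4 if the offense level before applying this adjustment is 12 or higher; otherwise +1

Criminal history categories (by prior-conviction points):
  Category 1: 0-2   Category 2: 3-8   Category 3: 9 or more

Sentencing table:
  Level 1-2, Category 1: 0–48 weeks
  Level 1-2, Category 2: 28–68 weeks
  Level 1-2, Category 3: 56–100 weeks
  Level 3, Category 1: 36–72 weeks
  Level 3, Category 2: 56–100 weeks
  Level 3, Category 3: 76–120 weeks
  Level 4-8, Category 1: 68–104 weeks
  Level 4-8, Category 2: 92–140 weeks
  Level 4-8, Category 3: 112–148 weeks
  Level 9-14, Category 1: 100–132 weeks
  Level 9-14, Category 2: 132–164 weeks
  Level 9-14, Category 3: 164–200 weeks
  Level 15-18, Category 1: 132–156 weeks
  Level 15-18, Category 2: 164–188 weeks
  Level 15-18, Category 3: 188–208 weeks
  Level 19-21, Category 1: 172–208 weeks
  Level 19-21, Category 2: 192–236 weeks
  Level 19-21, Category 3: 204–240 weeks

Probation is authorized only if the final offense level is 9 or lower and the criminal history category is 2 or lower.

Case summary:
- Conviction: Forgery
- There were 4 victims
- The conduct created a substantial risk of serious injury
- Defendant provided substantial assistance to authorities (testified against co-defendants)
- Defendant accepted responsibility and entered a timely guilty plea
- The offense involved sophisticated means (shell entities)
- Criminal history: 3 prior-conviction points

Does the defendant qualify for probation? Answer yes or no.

Base offense level for forgery: 17.
A1 applies: 17 − 2 = 15.
A2 applies: 15 + 2 = 17.
A3 applies: 17 + 2 = 19.
A4 applies: 19 − 4 = 15.
A5 applies (level before this adjustment is 15 ≥ 12, so +4): 15 + 4 = 19.
Final offense level: 19.
Criminal history: 3 prior points → Category 2 (3-8).
Level 19 falls in the 19-21 band.
Grid: Level 19-21 × Category 2 = 192-236 weeks.
Probation check: level 19 > 9 and category 2 ≤ 2 → not eligible.

No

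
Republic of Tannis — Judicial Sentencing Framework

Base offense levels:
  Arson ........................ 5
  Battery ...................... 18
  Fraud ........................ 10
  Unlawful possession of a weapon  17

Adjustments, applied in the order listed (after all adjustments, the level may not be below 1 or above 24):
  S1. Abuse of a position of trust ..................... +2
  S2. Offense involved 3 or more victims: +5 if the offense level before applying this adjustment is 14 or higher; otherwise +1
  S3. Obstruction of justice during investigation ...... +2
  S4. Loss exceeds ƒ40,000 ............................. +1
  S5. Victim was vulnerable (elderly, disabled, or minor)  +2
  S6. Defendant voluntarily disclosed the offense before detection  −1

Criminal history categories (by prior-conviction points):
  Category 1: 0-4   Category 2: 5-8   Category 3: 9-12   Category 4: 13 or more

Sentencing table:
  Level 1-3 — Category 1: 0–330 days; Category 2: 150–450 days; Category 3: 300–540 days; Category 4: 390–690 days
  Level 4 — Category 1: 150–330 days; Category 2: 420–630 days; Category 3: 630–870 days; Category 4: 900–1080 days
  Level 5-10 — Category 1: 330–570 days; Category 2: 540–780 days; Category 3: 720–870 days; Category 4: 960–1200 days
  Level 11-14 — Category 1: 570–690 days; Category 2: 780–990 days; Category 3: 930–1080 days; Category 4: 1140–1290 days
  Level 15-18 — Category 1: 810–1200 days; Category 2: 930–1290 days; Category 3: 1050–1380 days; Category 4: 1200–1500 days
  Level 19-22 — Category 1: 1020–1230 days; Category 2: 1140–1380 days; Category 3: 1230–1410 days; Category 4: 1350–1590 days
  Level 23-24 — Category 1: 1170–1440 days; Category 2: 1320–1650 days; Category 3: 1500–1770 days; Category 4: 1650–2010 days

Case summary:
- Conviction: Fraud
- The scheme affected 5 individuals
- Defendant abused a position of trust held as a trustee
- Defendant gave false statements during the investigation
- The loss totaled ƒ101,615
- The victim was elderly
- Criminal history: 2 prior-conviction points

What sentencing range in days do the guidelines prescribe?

Base offense level for fraud: 10.
S1 applies: 10 + 2 = 12.
S2 applies (level before this adjustment is 12 < 14, so +1): 12 + 1 = 13.
S3 applies: 13 + 2 = 15.
S4 applies: 15 + 1 = 16.
S5 applies: 16 + 2 = 18.
S6 does not apply.
Final offense level: 18.
Criminal history: 2 prior points → Category 1 (0-4).
Level 18 falls in the 15-18 band.
Grid: Level 15-18 × Category 1 = 810-1200 days.

810-1200 days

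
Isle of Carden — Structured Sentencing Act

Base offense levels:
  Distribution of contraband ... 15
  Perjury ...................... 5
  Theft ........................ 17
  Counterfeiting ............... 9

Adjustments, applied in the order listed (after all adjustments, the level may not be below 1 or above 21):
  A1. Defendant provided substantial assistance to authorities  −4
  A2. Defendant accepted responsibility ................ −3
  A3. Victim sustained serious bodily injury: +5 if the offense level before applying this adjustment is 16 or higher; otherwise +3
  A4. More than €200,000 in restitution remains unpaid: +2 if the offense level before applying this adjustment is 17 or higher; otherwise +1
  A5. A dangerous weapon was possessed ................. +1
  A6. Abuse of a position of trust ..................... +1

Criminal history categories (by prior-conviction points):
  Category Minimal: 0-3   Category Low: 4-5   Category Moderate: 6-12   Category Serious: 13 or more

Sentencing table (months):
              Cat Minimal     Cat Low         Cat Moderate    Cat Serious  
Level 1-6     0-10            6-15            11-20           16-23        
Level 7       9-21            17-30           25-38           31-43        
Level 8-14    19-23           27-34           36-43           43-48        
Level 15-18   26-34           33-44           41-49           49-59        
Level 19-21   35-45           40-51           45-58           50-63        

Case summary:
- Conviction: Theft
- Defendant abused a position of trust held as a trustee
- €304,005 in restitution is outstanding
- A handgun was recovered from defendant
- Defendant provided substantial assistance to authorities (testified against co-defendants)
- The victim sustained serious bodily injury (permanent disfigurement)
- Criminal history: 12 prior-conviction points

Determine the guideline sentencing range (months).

Base offense level for theft: 17.
A1 applies: 17 − 4 = 13.
A2 does not apply.
A3 applies (level before this adjustment is 13 < 16, so +3): 13 + 3 = 16.
A4 applies (level before this adjustment is 16 < 17, so +1): 16 + 1 = 17.
A5 applies: 17 + 1 = 18.
A6 applies: 18 + 1 = 19.
Final offense level: 19.
Criminal history: 12 prior points → Category Moderate (6-12).
Level 19 falls in the 19-21 band.
Grid: Level 19-21 × Category Moderate = 45-58 months.

45-58 months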